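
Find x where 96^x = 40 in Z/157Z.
16

Baby-step giant-step with step n = ⌈√157⌉ = 13.
Baby steps 96^j mod 157 (j:value) for j=0..12: 0:1, 1:96, 2:110, 3:41, 4:11, 5:114, 6:111, 7:137, 8:121, 9:155, 10:122, 11:94, 12:75.
Giant-step multiplier: 96^(-13) ≡ 96^(156-13) = 96^143 ≡ 107 (mod 157).
Giant steps γ_i = 40·107^i mod 157: γ_0=40, γ_1=41 (in table at j=3).
x = i·n + j = 1·13 + 3 = 16.
Check: 96^16 ≡ 40 (mod 157).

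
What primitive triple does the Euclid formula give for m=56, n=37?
(1767, 4144, 4505)

Euclid's formula: a = m² - n², b = 2mn, c = m² + n²
m = 56, n = 37
a = 56² - 37² = 3136 - 1369 = 1767
b = 2 × 56 × 37 = 4144
c = 56² + 37² = 3136 + 1369 = 4505
Verification: 1767² + 4144² = 3122289 + 17172736 = 20295025 = 4505² ✓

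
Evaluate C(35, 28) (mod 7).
5

Using Lucas' theorem:
Write n=35 and k=28 in base 7:
n in base 7: [5, 0]
k in base 7: [4, 0]
C(35,28) mod 7 = ∏ C(n_i, k_i) mod 7
Digit binomials (mod 7): C(5,4) = 5; C(0,0) = 1
Product: 5 × 1 = 5 ≡ 5 (mod 7)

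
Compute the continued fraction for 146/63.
[2; 3, 6, 1, 2]

Euclidean algorithm steps:
146 = 2 × 63 + 20
63 = 3 × 20 + 3
20 = 6 × 3 + 2
3 = 1 × 2 + 1
2 = 2 × 1 + 0
Continued fraction: [2; 3, 6, 1, 2]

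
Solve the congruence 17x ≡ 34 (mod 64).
x ≡ 2 (mod 64)

gcd(17, 64) = 1, which divides 34, so solutions exist.
Find 17^(-1) mod 64 by the extended Euclidean algorithm:
64 = 3 × 17 + 13  ⟹  13 = (1)·64 + (-3)·17
17 = 1 × 13 + 4  ⟹  4 = (-1)·64 + (4)·17
13 = 3 × 4 + 1  ⟹  1 = (4)·64 + (-15)·17
So (-15)·17 ≡ 1 (mod 64), i.e. 17^(-1) ≡ -15 ≡ 49 (mod 64).
x ≡ 49 × 34 = 1666 ≡ 2 (mod 64).
Check: 17 × 2 = 34 ≡ 34 (mod 64).
Unique solution: x ≡ 2 (mod 64)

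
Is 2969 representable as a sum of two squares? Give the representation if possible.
37² + 40² (a=37, b=40)

Factorization: 2969 = 2969
By Fermat: n is sum of two squares iff every prime p ≡ 3 (mod 4) appears to even power.
All primes ≡ 3 (mod 4) appear to even power.
Search a = 0, 1, 2, … for 2969 - a² a perfect square: first hit at a = 37: 2969 - 1369 = 1600 = 40².
2969 = 37² + 40² = 1369 + 1600 ✓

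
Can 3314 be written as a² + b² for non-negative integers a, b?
17² + 55² (a=17, b=55)

Factorization: 3314 = 2 × 1657
By Fermat: n is sum of two squares iff every prime p ≡ 3 (mod 4) appears to even power.
All primes ≡ 3 (mod 4) appear to even power.
Search a = 0, 1, 2, … for 3314 - a² a perfect square: first hit at a = 17: 3314 - 289 = 3025 = 55².
3314 = 17² + 55² = 289 + 3025 ✓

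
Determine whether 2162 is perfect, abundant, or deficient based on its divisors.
deficient

Proper divisors of 2162: sum = 1 + 2 + 23 + 46 + 47 + 94 + 1081 = 1294
Since 1294 < 2162, 2162 is deficient.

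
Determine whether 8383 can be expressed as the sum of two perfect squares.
Not possible

Factorization: 8383 = 83 × 101
By Fermat: n is sum of two squares iff every prime p ≡ 3 (mod 4) appears to even power.
Prime(s) ≡ 3 (mod 4) with odd exponent: [(83, 1)]
Therefore 8383 cannot be expressed as a² + b².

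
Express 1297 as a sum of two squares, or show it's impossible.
1² + 36² (a=1, b=36)

Factorization: 1297 = 1297
By Fermat: n is sum of two squares iff every prime p ≡ 3 (mod 4) appears to even power.
All primes ≡ 3 (mod 4) appear to even power.
Search a = 0, 1, 2, … for 1297 - a² a perfect square: first hit at a = 1: 1297 - 1 = 1296 = 36².
1297 = 1² + 36² = 1 + 1296 ✓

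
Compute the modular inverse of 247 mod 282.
145

gcd(247, 282) = 1, so the inverse exists.
Extended Euclidean algorithm on (282, 247):
282 = 1 × 247 + 35  ⟹  35 = (1)·282 + (-1)·247
247 = 7 × 35 + 2  ⟹  2 = (-7)·282 + (8)·247
35 = 17 × 2 + 1  ⟹  1 = (120)·282 + (-137)·247
So (-137)·247 ≡ 1 (mod 282), i.e. 247^(-1) ≡ -137 ≡ 145 (mod 282).
Check: 247 × 145 = 35815 ≡ 1 (mod 282)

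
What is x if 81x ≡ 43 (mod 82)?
x ≡ 39 (mod 82)

gcd(81, 82) = 1, which divides 43, so solutions exist.
Find 81^(-1) mod 82 by the extended Euclidean algorithm:
82 = 1 × 81 + 1  ⟹  1 = (1)·82 + (-1)·81
So (-1)·81 ≡ 1 (mod 82), i.e. 81^(-1) ≡ -1 ≡ 81 (mod 82).
x ≡ 81 × 43 = 3483 ≡ 39 (mod 82).
Check: 81 × 39 = 3159 ≡ 43 (mod 82).
Unique solution: x ≡ 39 (mod 82)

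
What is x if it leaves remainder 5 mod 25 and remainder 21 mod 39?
255

Using Chinese Remainder Theorem:
M = 25 × 39 = 975
M1 = 39, M2 = 25
y1 = 39^(-1) mod 25 = 9
y2 = 25^(-1) mod 39 = 25
x = (5×39×9 + 21×25×25) mod 975 = 255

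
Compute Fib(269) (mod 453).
104

Matrix identity: Q^n = [[F_(n+1), F_n], [F_n, F_(n-1)]] with Q = [[1,1],[1,0]].
n = 269 = 100001101₂. Square-and-multiply, entries mod 453:
Q^1 = [[1,1],[1,0]]
Q^2 = (Q^1)² = [[2,1],[1,1]]
Q^4 = (Q^2)² = [[5,3],[3,2]]
Q^8 = (Q^4)² = [[34,21],[21,13]]
Q^16 = (Q^8)² = [[238,81],[81,157]]
Q^33 = (Q^16)²·Q = [[70,238],[238,285]]
Q^67 = (Q^33)²·Q = [[168,389],[389,232]]
Q^134 = (Q^67)² = [[157,221],[221,389]]
Q^269 = (Q^134)²·Q = [[272,104],[104,168]]
F_269 mod 453 = Q^269[0][1] = 104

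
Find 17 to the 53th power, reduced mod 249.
215

Repeated squaring. Binary of 53 = 110101.
17^1 ≡ 17 (mod 249); 17^2 ≡ 40 (mod 249); 17^4 ≡ 106 (mod 249); 17^8 ≡ 31 (mod 249); 17^16 ≡ 214 (mod 249); 17^32 ≡ 229 (mod 249)
17^53 = 17^1 × 17^4 × 17^16 × 17^32 ≡ 215 (mod 249)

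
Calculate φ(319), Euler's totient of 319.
280

319 = 11 × 29
φ(n) = n × ∏(1 - 1/p) for each prime p dividing n
φ(319) = 319 × (1 - 1/11) × (1 - 1/29) = 280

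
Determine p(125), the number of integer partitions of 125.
3163127352

p(n) counts ways to write n as a sum of positive integers (order ignored).
Euler's pentagonal recurrence: p(k) = p(k-1) + p(k-2) - p(k-5) - p(k-7) + p(k-12) + p(k-15) - ... (offsets j(3j∓1)/2, signs ++--, p(0)=1, p(<0)=0).
DP table for k = 0..124: p(0)=1, p(1)=1, p(2)=2, p(3)=3, p(4)=5, p(5)=7, p(6)=11, p(7)=15, p(8)=22, p(9)=30, p(10)=42, p(11)=56, p(12)=77, p(13)=101, p(14)=135, p(15)=176, p(16)=231, p(17)=297, p(18)=385, p(19)=490, p(20)=627, p(21)=792, p(22)=1002, p(23)=1255, p(24)=1575, p(25)=1958, p(26)=2436, p(27)=3010, p(28)=3718, p(29)=4565, p(30)=5604, p(31)=6842, p(32)=8349, p(33)=10143, p(34)=12310, p(35)=14883, p(36)=17977, p(37)=21637, p(38)=26015, p(39)=31185, p(40)=37338, p(41)=44583, p(42)=53174, p(43)=63261, p(44)=75175, p(45)=89134, p(46)=105558, p(47)=124754, p(48)=147273, p(49)=173525, p(50)=204226, p(51)=239943, p(52)=281589, p(53)=329931, p(54)=386155, p(55)=451276, p(56)=526823, p(57)=614154, p(58)=715220, p(59)=831820, p(60)=966467, p(61)=1121505, p(62)=1300156, p(63)=1505499, p(64)=1741630, p(65)=2012558, p(66)=2323520, p(67)=2679689, p(68)=3087735, p(69)=3554345, p(70)=4087968, p(71)=4697205, p(72)=5392783, p(73)=6185689, p(74)=7089500, p(75)=8118264, p(76)=9289091, p(77)=10619863, p(78)=12132164, p(79)=13848650, p(80)=15796476, p(81)=18004327, p(82)=20506255, p(83)=23338469, p(84)=26543660, p(85)=30167357, p(86)=34262962, p(87)=38887673, p(88)=44108109, p(89)=49995925, p(90)=56634173, p(91)=64112359, p(92)=72533807, p(93)=82010177, p(94)=92669720, p(95)=104651419, p(96)=118114304, p(97)=133230930, p(98)=150198136, p(99)=169229875, p(100)=190569292, p(101)=214481126, p(102)=241265379, p(103)=271248950, p(104)=304801365, p(105)=342325709, p(106)=384276336, p(107)=431149389, p(108)=483502844, p(109)=541946240, p(110)=607163746, p(111)=679903203, p(112)=761002156, p(113)=851376628, p(114)=952050665, p(115)=1064144451, p(116)=1188908248, p(117)=1327710076, p(118)=1482074143, p(119)=1653668665, p(120)=1844349560, p(121)=2056148051, p(122)=2291320912, p(123)=2552338241, p(124)=2841940500.
Final step: p(125) = p(124) + p(123) - p(120) - p(118) + p(113) + p(110) - p(103) - p(99) + p(90) + p(85) - p(74) - p(68) + p(55) + p(48) - p(33) - p(25) + p(8)
= 2841940500 + 2552338241 - 1844349560 - 1482074143 + 851376628 + 607163746 - 271248950 - 169229875 + 56634173 + 30167357 - 7089500 - 3087735 + 451276 + 147273 - 10143 - 1958 + 22
= 3163127352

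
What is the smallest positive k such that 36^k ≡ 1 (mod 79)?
39

79 is prime, so ord(36) divides φ(79) = 78.
Divisors of 78: 1, 2, 3, 6, 13, 26, 39, 78.
Repeated squaring: 36^1 ≡ 36, 36^2 ≡ 32, 36^4 ≡ 76, 36^8 ≡ 9, 36^16 ≡ 2, 36^32 ≡ 4, 36^64 ≡ 16 (mod 79).
Test 36^d mod 79 for each divisor d in increasing order:
36^1 ≡ 36
36^2 ≡ 32
36^3 = 36^2·36^1 ≡ 46
36^6 = 36^4·36^2 ≡ 62
36^13 = 36^8·36^4·36^1 ≡ 55
36^26 = 36^16·36^8·36^2 ≡ 23
36^39 = 36^32·36^4·36^2·36^1 ≡ 1  ← first divisor giving 1
The order is 39.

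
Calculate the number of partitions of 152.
49686288421

p(n) counts ways to write n as a sum of positive integers (order ignored).
Euler's pentagonal recurrence: p(k) = p(k-1) + p(k-2) - p(k-5) - p(k-7) + p(k-12) + p(k-15) - ... (offsets j(3j∓1)/2, signs ++--, p(0)=1, p(<0)=0).
DP table for k = 0..151: p(0)=1, p(1)=1, p(2)=2, p(3)=3, p(4)=5, p(5)=7, p(6)=11, p(7)=15, p(8)=22, p(9)=30, p(10)=42, p(11)=56, p(12)=77, p(13)=101, p(14)=135, p(15)=176, p(16)=231, p(17)=297, p(18)=385, p(19)=490, p(20)=627, p(21)=792, p(22)=1002, p(23)=1255, p(24)=1575, p(25)=1958, p(26)=2436, p(27)=3010, p(28)=3718, p(29)=4565, p(30)=5604, p(31)=6842, p(32)=8349, p(33)=10143, p(34)=12310, p(35)=14883, p(36)=17977, p(37)=21637, p(38)=26015, p(39)=31185, p(40)=37338, p(41)=44583, p(42)=53174, p(43)=63261, p(44)=75175, p(45)=89134, p(46)=105558, p(47)=124754, p(48)=147273, p(49)=173525, p(50)=204226, p(51)=239943, p(52)=281589, p(53)=329931, p(54)=386155, p(55)=451276, p(56)=526823, p(57)=614154, p(58)=715220, p(59)=831820, p(60)=966467, p(61)=1121505, p(62)=1300156, p(63)=1505499, p(64)=1741630, p(65)=2012558, p(66)=2323520, p(67)=2679689, p(68)=3087735, p(69)=3554345, p(70)=4087968, p(71)=4697205, p(72)=5392783, p(73)=6185689, p(74)=7089500, p(75)=8118264, p(76)=9289091, p(77)=10619863, p(78)=12132164, p(79)=13848650, p(80)=15796476, p(81)=18004327, p(82)=20506255, p(83)=23338469, p(84)=26543660, p(85)=30167357, p(86)=34262962, p(87)=38887673, p(88)=44108109, p(89)=49995925, p(90)=56634173, p(91)=64112359, p(92)=72533807, p(93)=82010177, p(94)=92669720, p(95)=104651419, p(96)=118114304, p(97)=133230930, p(98)=150198136, p(99)=169229875, p(100)=190569292, p(101)=214481126, p(102)=241265379, p(103)=271248950, p(104)=304801365, p(105)=342325709, p(106)=384276336, p(107)=431149389, p(108)=483502844, p(109)=541946240, p(110)=607163746, p(111)=679903203, p(112)=761002156, p(113)=851376628, p(114)=952050665, p(115)=1064144451, p(116)=1188908248, p(117)=1327710076, p(118)=1482074143, p(119)=1653668665, p(120)=1844349560, p(121)=2056148051, p(122)=2291320912, p(123)=2552338241, p(124)=2841940500, p(125)=3163127352, p(126)=3519222692, p(127)=3913864295, p(128)=4351078600, p(129)=4835271870, p(130)=5371315400, p(131)=5964539504, p(132)=6620830889, p(133)=7346629512, p(134)=8149040695, p(135)=9035836076, p(136)=10015581680, p(137)=11097645016, p(138)=12292341831, p(139)=13610949895, p(140)=15065878135, p(141)=16670689208, p(142)=18440293320, p(143)=20390982757, p(144)=22540654445, p(145)=24908858009, p(146)=27517052599, p(147)=30388671978, p(148)=33549419497, p(149)=37027355200, p(150)=40853235313, p(151)=45060624582.
Final step: p(152) = p(151) + p(150) - p(147) - p(145) + p(140) + p(137) - p(130) - p(126) + p(117) + p(112) - p(101) - p(95) + p(82) + p(75) - p(60) - p(52) + p(35) + p(26) - p(7)
= 45060624582 + 40853235313 - 30388671978 - 24908858009 + 15065878135 + 11097645016 - 5371315400 - 3519222692 + 1327710076 + 761002156 - 214481126 - 104651419 + 20506255 + 8118264 - 966467 - 281589 + 14883 + 2436 - 15
= 49686288421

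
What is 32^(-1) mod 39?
11

gcd(32, 39) = 1, so the inverse exists.
Extended Euclidean algorithm on (39, 32):
39 = 1 × 32 + 7  ⟹  7 = (1)·39 + (-1)·32
32 = 4 × 7 + 4  ⟹  4 = (-4)·39 + (5)·32
7 = 1 × 4 + 3  ⟹  3 = (5)·39 + (-6)·32
4 = 1 × 3 + 1  ⟹  1 = (-9)·39 + (11)·32
So (11)·32 ≡ 1 (mod 39), i.e. 32^(-1) ≡ 11 (mod 39).
Check: 32 × 11 = 352 ≡ 1 (mod 39)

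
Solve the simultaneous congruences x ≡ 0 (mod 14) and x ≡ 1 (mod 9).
28

Using Chinese Remainder Theorem:
M = 14 × 9 = 126
M1 = 9, M2 = 14
y1 = 9^(-1) mod 14 = 11
y2 = 14^(-1) mod 9 = 2
x = (0×9×11 + 1×14×2) mod 126 = 28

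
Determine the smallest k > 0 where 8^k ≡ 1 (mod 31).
5

31 is prime, so ord(8) divides φ(31) = 30.
Divisors of 30: 1, 2, 3, 5, 6, 10, 15, 30.
Repeated squaring: 8^1 ≡ 8, 8^2 ≡ 2, 8^4 ≡ 4, 8^8 ≡ 16, 8^16 ≡ 8 (mod 31).
Test 8^d mod 31 for each divisor d in increasing order:
8^1 ≡ 8
8^2 ≡ 2
8^3 = 8^2·8^1 ≡ 16
8^5 = 8^4·8^1 ≡ 1  ← first divisor giving 1
The order is 5.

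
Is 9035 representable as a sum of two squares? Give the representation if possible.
Not possible

Factorization: 9035 = 5 × 13 × 139
By Fermat: n is sum of two squares iff every prime p ≡ 3 (mod 4) appears to even power.
Prime(s) ≡ 3 (mod 4) with odd exponent: [(139, 1)]
Therefore 9035 cannot be expressed as a² + b².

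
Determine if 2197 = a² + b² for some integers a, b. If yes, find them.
9² + 46² (a=9, b=46)

Factorization: 2197 = 13^3
By Fermat: n is sum of two squares iff every prime p ≡ 3 (mod 4) appears to even power.
All primes ≡ 3 (mod 4) appear to even power.
Search a = 0, 1, 2, … for 2197 - a² a perfect square: first hit at a = 9: 2197 - 81 = 2116 = 46².
2197 = 9² + 46² = 81 + 2116 ✓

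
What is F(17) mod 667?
263

Matrix identity: Q^n = [[F_(n+1), F_n], [F_n, F_(n-1)]] with Q = [[1,1],[1,0]].
n = 17 = 10001₂. Square-and-multiply, entries mod 667:
Q^1 = [[1,1],[1,0]]
Q^2 = (Q^1)² = [[2,1],[1,1]]
Q^4 = (Q^2)² = [[5,3],[3,2]]
Q^8 = (Q^4)² = [[34,21],[21,13]]
Q^17 = (Q^8)²·Q = [[583,263],[263,320]]
F_17 mod 667 = Q^17[0][1] = 263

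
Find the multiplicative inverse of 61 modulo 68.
29

gcd(61, 68) = 1, so the inverse exists.
Extended Euclidean algorithm on (68, 61):
68 = 1 × 61 + 7  ⟹  7 = (1)·68 + (-1)·61
61 = 8 × 7 + 5  ⟹  5 = (-8)·68 + (9)·61
7 = 1 × 5 + 2  ⟹  2 = (9)·68 + (-10)·61
5 = 2 × 2 + 1  ⟹  1 = (-26)·68 + (29)·61
So (29)·61 ≡ 1 (mod 68), i.e. 61^(-1) ≡ 29 (mod 68).
Check: 61 × 29 = 1769 ≡ 1 (mod 68)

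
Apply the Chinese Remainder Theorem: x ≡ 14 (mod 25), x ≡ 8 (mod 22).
514

Using Chinese Remainder Theorem:
M = 25 × 22 = 550
M1 = 22, M2 = 25
y1 = 22^(-1) mod 25 = 8
y2 = 25^(-1) mod 22 = 15
x = (14×22×8 + 8×25×15) mod 550 = 514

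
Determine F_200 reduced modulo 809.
808

Matrix identity: Q^n = [[F_(n+1), F_n], [F_n, F_(n-1)]] with Q = [[1,1],[1,0]].
n = 200 = 11001000₂. Square-and-multiply, entries mod 809:
Q^1 = [[1,1],[1,0]]
Q^3 = (Q^1)²·Q = [[3,2],[2,1]]
Q^6 = (Q^3)² = [[13,8],[8,5]]
Q^12 = (Q^6)² = [[233,144],[144,89]]
Q^25 = (Q^12)²·Q = [[43,597],[597,255]]
Q^50 = (Q^25)² = [[680,735],[735,754]]
Q^100 = (Q^50)² = [[274,672],[672,411]]
Q^200 = (Q^100)² = [[1,808],[808,2]]
F_200 mod 809 = Q^200[0][1] = 808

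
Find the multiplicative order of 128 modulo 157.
52

157 is prime, so ord(128) divides φ(157) = 156.
Divisors of 156: 1, 2, 3, 4, 6, 12, 13, 26, 39, 52, 78, 156.
Repeated squaring: 128^1 ≡ 128, 128^2 ≡ 56, 128^4 ≡ 153, 128^8 ≡ 16, 128^16 ≡ 99, 128^32 ≡ 67, 128^64 ≡ 93, 128^128 ≡ 14 (mod 157).
Test 128^d mod 157 for each divisor d in increasing order:
128^1 ≡ 128
128^2 ≡ 56
128^3 = 128^2·128^1 ≡ 103
128^4 ≡ 153
128^6 = 128^4·128^2 ≡ 90
128^12 = 128^8·128^4 ≡ 93
128^13 = 128^8·128^4·128^1 ≡ 129
128^26 = 128^16·128^8·128^2 ≡ 156
128^39 = 128^32·128^4·128^2·128^1 ≡ 28
128^52 = 128^32·128^16·128^4 ≡ 1  ← first divisor giving 1
The order is 52.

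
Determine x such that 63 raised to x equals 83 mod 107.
98

Baby-step giant-step with step n = ⌈√107⌉ = 11.
Baby steps 63^j mod 107 (j:value) for j=0..10: 0:1, 1:63, 2:10, 3:95, 4:100, 5:94, 6:37, 7:84, 8:49, 9:91, 10:62.
Giant-step multiplier: 63^(-11) ≡ 63^(106-11) = 63^95 ≡ 2 (mod 107).
Giant steps γ_i = 83·2^i mod 107: γ_0=83, γ_1=59, γ_2=11, γ_3=22, γ_4=44, γ_5=88, γ_6=69, γ_7=31, γ_8=62 (in table at j=10).
x = i·n + j = 8·11 + 10 = 98.
Check: 63^98 ≡ 83 (mod 107).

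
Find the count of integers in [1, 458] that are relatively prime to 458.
228

458 = 2 × 229
φ(n) = n × ∏(1 - 1/p) for each prime p dividing n
φ(458) = 458 × (1 - 1/2) × (1 - 1/229) = 228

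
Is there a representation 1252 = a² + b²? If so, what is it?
24² + 26² (a=24, b=26)

Factorization: 1252 = 2^2 × 313
By Fermat: n is sum of two squares iff every prime p ≡ 3 (mod 4) appears to even power.
All primes ≡ 3 (mod 4) appear to even power.
Search a = 0, 1, 2, … for 1252 - a² a perfect square: first hit at a = 24: 1252 - 576 = 676 = 26².
1252 = 24² + 26² = 576 + 676 ✓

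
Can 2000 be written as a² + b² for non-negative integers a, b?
8² + 44² (a=8, b=44)

Factorization: 2000 = 2^4 × 5^3
By Fermat: n is sum of two squares iff every prime p ≡ 3 (mod 4) appears to even power.
All primes ≡ 3 (mod 4) appear to even power.
Search a = 0, 1, 2, … for 2000 - a² a perfect square: first hit at a = 8: 2000 - 64 = 1936 = 44².
2000 = 8² + 44² = 64 + 1936 ✓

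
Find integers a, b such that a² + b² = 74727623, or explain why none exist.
Not possible

Factorization: 74727623 = 61 × 107^3
By Fermat: n is sum of two squares iff every prime p ≡ 3 (mod 4) appears to even power.
Prime(s) ≡ 3 (mod 4) with odd exponent: [(107, 3)]
Therefore 74727623 cannot be expressed as a² + b².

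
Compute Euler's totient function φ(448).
192

448 = 2^6 × 7
φ(n) = n × ∏(1 - 1/p) for each prime p dividing n
φ(448) = 448 × (1 - 1/2) × (1 - 1/7) = 192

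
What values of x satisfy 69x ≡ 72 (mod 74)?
x ≡ 30 (mod 74)

gcd(69, 74) = 1, which divides 72, so solutions exist.
Find 69^(-1) mod 74 by the extended Euclidean algorithm:
74 = 1 × 69 + 5  ⟹  5 = (1)·74 + (-1)·69
69 = 13 × 5 + 4  ⟹  4 = (-13)·74 + (14)·69
5 = 1 × 4 + 1  ⟹  1 = (14)·74 + (-15)·69
So (-15)·69 ≡ 1 (mod 74), i.e. 69^(-1) ≡ -15 ≡ 59 (mod 74).
x ≡ 59 × 72 = 4248 ≡ 30 (mod 74).
Check: 69 × 30 = 2070 ≡ 72 (mod 74).
Unique solution: x ≡ 30 (mod 74)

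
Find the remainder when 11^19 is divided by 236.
219

Repeated squaring. Binary of 19 = 10011.
11^1 ≡ 11 (mod 236); 11^2 ≡ 121 (mod 236); 11^4 ≡ 9 (mod 236); 11^8 ≡ 81 (mod 236); 11^16 ≡ 189 (mod 236)
11^19 = 11^1 × 11^2 × 11^16 ≡ 219 (mod 236)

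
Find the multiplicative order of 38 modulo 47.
46

47 is prime, so ord(38) divides φ(47) = 46.
Divisors of 46: 1, 2, 23, 46.
Repeated squaring: 38^1 ≡ 38, 38^2 ≡ 34, 38^4 ≡ 28, 38^8 ≡ 32, 38^16 ≡ 37, 38^32 ≡ 6 (mod 47).
Test 38^d mod 47 for each divisor d in increasing order:
38^1 ≡ 38
38^2 ≡ 34
38^23 = 38^16·38^4·38^2·38^1 ≡ 46
38^46 = 38^32·38^8·38^4·38^2 ≡ 1  ← first divisor giving 1
The order is 46.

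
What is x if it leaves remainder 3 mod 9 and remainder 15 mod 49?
309

Using Chinese Remainder Theorem:
M = 9 × 49 = 441
M1 = 49, M2 = 9
y1 = 49^(-1) mod 9 = 7
y2 = 9^(-1) mod 49 = 11
x = (3×49×7 + 15×9×11) mod 441 = 309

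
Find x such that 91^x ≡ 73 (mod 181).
100

Baby-step giant-step with step n = ⌈√181⌉ = 14.
Baby steps 91^j mod 181 (j:value) for j=0..13: 0:1, 1:91, 2:136, 3:68, 4:34, 5:17, 6:99, 7:140, 8:70, 9:35, 10:108, 11:54, 12:27, 13:104.
Giant-step multiplier: 91^(-14) ≡ 91^(180-14) = 91^166 ≡ 94 (mod 181).
Giant steps γ_i = 73·94^i mod 181: γ_0=73, γ_1=165, γ_2=125, γ_3=166, γ_4=38, γ_5=133, γ_6=13, γ_7=136 (in table at j=2).
x = i·n + j = 7·14 + 2 = 100.
Check: 91^100 ≡ 73 (mod 181).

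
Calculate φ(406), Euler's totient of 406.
168

406 = 2 × 7 × 29
φ(n) = n × ∏(1 - 1/p) for each prime p dividing n
φ(406) = 406 × (1 - 1/2) × (1 - 1/7) × (1 - 1/29) = 168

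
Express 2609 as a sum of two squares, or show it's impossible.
20² + 47² (a=20, b=47)

Factorization: 2609 = 2609
By Fermat: n is sum of two squares iff every prime p ≡ 3 (mod 4) appears to even power.
All primes ≡ 3 (mod 4) appear to even power.
Search a = 0, 1, 2, … for 2609 - a² a perfect square: first hit at a = 20: 2609 - 400 = 2209 = 47².
2609 = 20² + 47² = 400 + 2209 ✓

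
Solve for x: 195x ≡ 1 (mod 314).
219

gcd(195, 314) = 1, so the inverse exists.
Extended Euclidean algorithm on (314, 195):
314 = 1 × 195 + 119  ⟹  119 = (1)·314 + (-1)·195
195 = 1 × 119 + 76  ⟹  76 = (-1)·314 + (2)·195
119 = 1 × 76 + 43  ⟹  43 = (2)·314 + (-3)·195
76 = 1 × 43 + 33  ⟹  33 = (-3)·314 + (5)·195
43 = 1 × 33 + 10  ⟹  10 = (5)·314 + (-8)·195
33 = 3 × 10 + 3  ⟹  3 = (-18)·314 + (29)·195
10 = 3 × 3 + 1  ⟹  1 = (59)·314 + (-95)·195
So (-95)·195 ≡ 1 (mod 314), i.e. 195^(-1) ≡ -95 ≡ 219 (mod 314).
Check: 195 × 219 = 42705 ≡ 1 (mod 314)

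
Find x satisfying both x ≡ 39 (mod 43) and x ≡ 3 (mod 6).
39

Using Chinese Remainder Theorem:
M = 43 × 6 = 258
M1 = 6, M2 = 43
y1 = 6^(-1) mod 43 = 36
y2 = 43^(-1) mod 6 = 1
x = (39×6×36 + 3×43×1) mod 258 = 39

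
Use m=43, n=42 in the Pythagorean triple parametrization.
(85, 3612, 3613)

Euclid's formula: a = m² - n², b = 2mn, c = m² + n²
m = 43, n = 42
a = 43² - 42² = 1849 - 1764 = 85
b = 2 × 43 × 42 = 3612
c = 43² + 42² = 1849 + 1764 = 3613
Verification: 85² + 3612² = 7225 + 13046544 = 13053769 = 3613² ✓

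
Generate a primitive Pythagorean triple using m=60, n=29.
(2759, 3480, 4441)

Euclid's formula: a = m² - n², b = 2mn, c = m² + n²
m = 60, n = 29
a = 60² - 29² = 3600 - 841 = 2759
b = 2 × 60 × 29 = 3480
c = 60² + 29² = 3600 + 841 = 4441
Verification: 2759² + 3480² = 7612081 + 12110400 = 19722481 = 4441² ✓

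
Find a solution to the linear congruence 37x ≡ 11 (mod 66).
x ≡ 11 (mod 66)

gcd(37, 66) = 1, which divides 11, so solutions exist.
Find 37^(-1) mod 66 by the extended Euclidean algorithm:
66 = 1 × 37 + 29  ⟹  29 = (1)·66 + (-1)·37
37 = 1 × 29 + 8  ⟹  8 = (-1)·66 + (2)·37
29 = 3 × 8 + 5  ⟹  5 = (4)·66 + (-7)·37
8 = 1 × 5 + 3  ⟹  3 = (-5)·66 + (9)·37
5 = 1 × 3 + 2  ⟹  2 = (9)·66 + (-16)·37
3 = 1 × 2 + 1  ⟹  1 = (-14)·66 + (25)·37
So (25)·37 ≡ 1 (mod 66), i.e. 37^(-1) ≡ 25 (mod 66).
x ≡ 25 × 11 = 275 ≡ 11 (mod 66).
Check: 37 × 11 = 407 ≡ 11 (mod 66).
Unique solution: x ≡ 11 (mod 66)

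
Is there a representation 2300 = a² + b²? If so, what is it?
Not possible

Factorization: 2300 = 2^2 × 5^2 × 23
By Fermat: n is sum of two squares iff every prime p ≡ 3 (mod 4) appears to even power.
Prime(s) ≡ 3 (mod 4) with odd exponent: [(23, 1)]
Therefore 2300 cannot be expressed as a² + b².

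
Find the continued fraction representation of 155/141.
[1; 10, 14]

Euclidean algorithm steps:
155 = 1 × 141 + 14
141 = 10 × 14 + 1
14 = 14 × 1 + 0
Continued fraction: [1; 10, 14]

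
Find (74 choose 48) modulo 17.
0

Using Lucas' theorem:
Write n=74 and k=48 in base 17:
n in base 17: [4, 6]
k in base 17: [2, 14]
C(74,48) mod 17 = ∏ C(n_i, k_i) mod 17
Digit binomials (mod 17): C(4,2) = 6; C(6,14) = 0 (k_i > n_i)
Product: 6 × 0 = 0 ≡ 0 (mod 17)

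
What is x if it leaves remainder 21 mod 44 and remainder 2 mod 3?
65

Using Chinese Remainder Theorem:
M = 44 × 3 = 132
M1 = 3, M2 = 44
y1 = 3^(-1) mod 44 = 15
y2 = 44^(-1) mod 3 = 2
x = (21×3×15 + 2×44×2) mod 132 = 65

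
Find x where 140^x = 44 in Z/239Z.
170

Baby-step giant-step with step n = ⌈√239⌉ = 16.
Baby steps 140^j mod 239 (j:value) for j=0..15: 0:1, 1:140, 2:2, 3:41, 4:4, 5:82, 6:8, 7:164, 8:16, 9:89, 10:32, 11:178, 12:64, 13:117, 14:128, 15:234.
Giant-step multiplier: 140^(-16) ≡ 140^(238-16) = 140^222 ≡ 225 (mod 239).
Giant steps γ_i = 44·225^i mod 239: γ_0=44, γ_1=101, γ_2=20, γ_3=198, γ_4=96, γ_5=90, γ_6=174, γ_7=193, γ_8=166, γ_9=66, γ_10=32 (in table at j=10).
x = i·n + j = 10·16 + 10 = 170.
Check: 140^170 ≡ 44 (mod 239).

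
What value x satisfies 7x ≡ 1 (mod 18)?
13

gcd(7, 18) = 1, so the inverse exists.
Extended Euclidean algorithm on (18, 7):
18 = 2 × 7 + 4  ⟹  4 = (1)·18 + (-2)·7
7 = 1 × 4 + 3  ⟹  3 = (-1)·18 + (3)·7
4 = 1 × 3 + 1  ⟹  1 = (2)·18 + (-5)·7
So (-5)·7 ≡ 1 (mod 18), i.e. 7^(-1) ≡ -5 ≡ 13 (mod 18).
Check: 7 × 13 = 91 ≡ 1 (mod 18)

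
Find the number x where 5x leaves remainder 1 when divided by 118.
71

gcd(5, 118) = 1, so the inverse exists.
Extended Euclidean algorithm on (118, 5):
118 = 23 × 5 + 3  ⟹  3 = (1)·118 + (-23)·5
5 = 1 × 3 + 2  ⟹  2 = (-1)·118 + (24)·5
3 = 1 × 2 + 1  ⟹  1 = (2)·118 + (-47)·5
So (-47)·5 ≡ 1 (mod 118), i.e. 5^(-1) ≡ -47 ≡ 71 (mod 118).
Check: 5 × 71 = 355 ≡ 1 (mod 118)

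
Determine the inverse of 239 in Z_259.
246

gcd(239, 259) = 1, so the inverse exists.
Extended Euclidean algorithm on (259, 239):
259 = 1 × 239 + 20  ⟹  20 = (1)·259 + (-1)·239
239 = 11 × 20 + 19  ⟹  19 = (-11)·259 + (12)·239
20 = 1 × 19 + 1  ⟹  1 = (12)·259 + (-13)·239
So (-13)·239 ≡ 1 (mod 259), i.e. 239^(-1) ≡ -13 ≡ 246 (mod 259).
Check: 239 × 246 = 58794 ≡ 1 (mod 259)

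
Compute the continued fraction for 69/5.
[13; 1, 4]

Euclidean algorithm steps:
69 = 13 × 5 + 4
5 = 1 × 4 + 1
4 = 4 × 1 + 0
Continued fraction: [13; 1, 4]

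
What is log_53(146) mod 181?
153

Baby-step giant-step with step n = ⌈√181⌉ = 14.
Baby steps 53^j mod 181 (j:value) for j=0..13: 0:1, 1:53, 2:94, 3:95, 4:148, 5:61, 6:156, 7:123, 8:3, 9:159, 10:101, 11:104, 12:82, 13:2.
Giant-step multiplier: 53^(-14) ≡ 53^(180-14) = 53^166 ≡ 111 (mod 181).
Giant steps γ_i = 146·111^i mod 181: γ_0=146, γ_1=97, γ_2=88, γ_3=175, γ_4=58, γ_5=103, γ_6=30, γ_7=72, γ_8=28, γ_9=31, γ_10=2 (in table at j=13).
x = i·n + j = 10·14 + 13 = 153.
Check: 53^153 ≡ 146 (mod 181).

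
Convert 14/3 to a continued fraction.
[4; 1, 2]

Euclidean algorithm steps:
14 = 4 × 3 + 2
3 = 1 × 2 + 1
2 = 2 × 1 + 0
Continued fraction: [4; 1, 2]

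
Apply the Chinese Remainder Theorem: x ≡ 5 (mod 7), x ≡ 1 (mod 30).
61

Using Chinese Remainder Theorem:
M = 7 × 30 = 210
M1 = 30, M2 = 7
y1 = 30^(-1) mod 7 = 4
y2 = 7^(-1) mod 30 = 13
x = (5×30×4 + 1×7×13) mod 210 = 61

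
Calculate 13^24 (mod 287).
57

Repeated squaring. Binary of 24 = 11000.
13^1 ≡ 13 (mod 287); 13^2 ≡ 169 (mod 287); 13^4 ≡ 148 (mod 287); 13^8 ≡ 92 (mod 287); 13^16 ≡ 141 (mod 287)
13^24 = 13^8 × 13^16 ≡ 57 (mod 287)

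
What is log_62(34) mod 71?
65

Baby-step giant-step with step n = ⌈√71⌉ = 9.
Baby steps 62^j mod 71 (j:value) for j=0..8: 0:1, 1:62, 2:10, 3:52, 4:29, 5:23, 6:6, 7:17, 8:60.
Giant-step multiplier: 62^(-9) ≡ 62^(70-9) = 62^61 ≡ 33 (mod 71).
Giant steps γ_i = 34·33^i mod 71: γ_0=34, γ_1=57, γ_2=35, γ_3=19, γ_4=59, γ_5=30, γ_6=67, γ_7=10 (in table at j=2).
x = i·n + j = 7·9 + 2 = 65.
Check: 62^65 ≡ 34 (mod 71).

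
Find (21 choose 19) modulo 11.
1

Using Lucas' theorem:
Write n=21 and k=19 in base 11:
n in base 11: [1, 10]
k in base 11: [1, 8]
C(21,19) mod 11 = ∏ C(n_i, k_i) mod 11
Digit binomials (mod 11): C(1,1) = 1; C(10,8) = 45 ≡ 1
Product: 1 × 1 = 1 ≡ 1 (mod 11)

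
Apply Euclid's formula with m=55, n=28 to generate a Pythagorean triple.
(2241, 3080, 3809)

Euclid's formula: a = m² - n², b = 2mn, c = m² + n²
m = 55, n = 28
a = 55² - 28² = 3025 - 784 = 2241
b = 2 × 55 × 28 = 3080
c = 55² + 28² = 3025 + 784 = 3809
Verification: 2241² + 3080² = 5022081 + 9486400 = 14508481 = 3809² ✓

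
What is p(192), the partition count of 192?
1987276856363

p(n) counts ways to write n as a sum of positive integers (order ignored).
Euler's pentagonal recurrence: p(k) = p(k-1) + p(k-2) - p(k-5) - p(k-7) + p(k-12) + p(k-15) - ... (offsets j(3j∓1)/2, signs ++--, p(0)=1, p(<0)=0).
DP table for k = 0..191: p(0)=1, p(1)=1, p(2)=2, p(3)=3, p(4)=5, p(5)=7, p(6)=11, p(7)=15, p(8)=22, p(9)=30, p(10)=42, p(11)=56, p(12)=77, p(13)=101, p(14)=135, p(15)=176, p(16)=231, p(17)=297, p(18)=385, p(19)=490, p(20)=627, p(21)=792, p(22)=1002, p(23)=1255, p(24)=1575, p(25)=1958, p(26)=2436, p(27)=3010, p(28)=3718, p(29)=4565, p(30)=5604, p(31)=6842, p(32)=8349, p(33)=10143, p(34)=12310, p(35)=14883, p(36)=17977, p(37)=21637, p(38)=26015, p(39)=31185, p(40)=37338, p(41)=44583, p(42)=53174, p(43)=63261, p(44)=75175, p(45)=89134, p(46)=105558, p(47)=124754, p(48)=147273, p(49)=173525, p(50)=204226, p(51)=239943, p(52)=281589, p(53)=329931, p(54)=386155, p(55)=451276, p(56)=526823, p(57)=614154, p(58)=715220, p(59)=831820, p(60)=966467, p(61)=1121505, p(62)=1300156, p(63)=1505499, p(64)=1741630, p(65)=2012558, p(66)=2323520, p(67)=2679689, p(68)=3087735, p(69)=3554345, p(70)=4087968, p(71)=4697205, p(72)=5392783, p(73)=6185689, p(74)=7089500, p(75)=8118264, p(76)=9289091, p(77)=10619863, p(78)=12132164, p(79)=13848650, p(80)=15796476, p(81)=18004327, p(82)=20506255, p(83)=23338469, p(84)=26543660, p(85)=30167357, p(86)=34262962, p(87)=38887673, p(88)=44108109, p(89)=49995925, p(90)=56634173, p(91)=64112359, p(92)=72533807, p(93)=82010177, p(94)=92669720, p(95)=104651419, p(96)=118114304, p(97)=133230930, p(98)=150198136, p(99)=169229875, p(100)=190569292, p(101)=214481126, p(102)=241265379, p(103)=271248950, p(104)=304801365, p(105)=342325709, p(106)=384276336, p(107)=431149389, p(108)=483502844, p(109)=541946240, p(110)=607163746, p(111)=679903203, p(112)=761002156, p(113)=851376628, p(114)=952050665, p(115)=1064144451, p(116)=1188908248, p(117)=1327710076, p(118)=1482074143, p(119)=1653668665, p(120)=1844349560, p(121)=2056148051, p(122)=2291320912, p(123)=2552338241, p(124)=2841940500, p(125)=3163127352, p(126)=3519222692, p(127)=3913864295, p(128)=4351078600, p(129)=4835271870, p(130)=5371315400, p(131)=5964539504, p(132)=6620830889, p(133)=7346629512, p(134)=8149040695, p(135)=9035836076, p(136)=10015581680, p(137)=11097645016, p(138)=12292341831, p(139)=13610949895, p(140)=15065878135, p(141)=16670689208, p(142)=18440293320, p(143)=20390982757, p(144)=22540654445, p(145)=24908858009, p(146)=27517052599, p(147)=30388671978, p(148)=33549419497, p(149)=37027355200, p(150)=40853235313, p(151)=45060624582, p(152)=49686288421, p(153)=54770336324, p(154)=60356673280, p(155)=66493182097, p(156)=73232243759, p(157)=80630964769, p(158)=88751778802, p(159)=97662728555, p(160)=107438159466, p(161)=118159068427, p(162)=129913904637, p(163)=142798995930, p(164)=156919475295, p(165)=172389800255, p(166)=189334822579, p(167)=207890420102, p(168)=228204732751, p(169)=250438925115, p(170)=274768617130, p(171)=301384802048, p(172)=330495499613, p(173)=362326859895, p(174)=397125074750, p(175)=435157697830, p(176)=476715857290, p(177)=522115831195, p(178)=571701605655, p(179)=625846753120, p(180)=684957390936, p(181)=749474411781, p(182)=819876908323, p(183)=896684817527, p(184)=980462880430, p(185)=1071823774337, p(186)=1171432692373, p(187)=1280011042268, p(188)=1398341745571, p(189)=1527273599625, p(190)=1667727404093, p(191)=1820701100652.
Final step: p(192) = p(191) + p(190) - p(187) - p(185) + p(180) + p(177) - p(170) - p(166) + p(157) + p(152) - p(141) - p(135) + p(122) + p(115) - p(100) - p(92) + p(75) + p(66) - p(47) - p(37) + p(16) + p(5)
= 1820701100652 + 1667727404093 - 1280011042268 - 1071823774337 + 684957390936 + 522115831195 - 274768617130 - 189334822579 + 80630964769 + 49686288421 - 16670689208 - 9035836076 + 2291320912 + 1064144451 - 190569292 - 72533807 + 8118264 + 2323520 - 124754 - 21637 + 231 + 7
= 1987276856363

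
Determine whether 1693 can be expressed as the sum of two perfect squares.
18² + 37² (a=18, b=37)

Factorization: 1693 = 1693
By Fermat: n is sum of two squares iff every prime p ≡ 3 (mod 4) appears to even power.
All primes ≡ 3 (mod 4) appear to even power.
Search a = 0, 1, 2, … for 1693 - a² a perfect square: first hit at a = 18: 1693 - 324 = 1369 = 37².
1693 = 18² + 37² = 324 + 1369 ✓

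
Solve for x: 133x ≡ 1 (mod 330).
67

gcd(133, 330) = 1, so the inverse exists.
Extended Euclidean algorithm on (330, 133):
330 = 2 × 133 + 64  ⟹  64 = (1)·330 + (-2)·133
133 = 2 × 64 + 5  ⟹  5 = (-2)·330 + (5)·133
64 = 12 × 5 + 4  ⟹  4 = (25)·330 + (-62)·133
5 = 1 × 4 + 1  ⟹  1 = (-27)·330 + (67)·133
So (67)·133 ≡ 1 (mod 330), i.e. 133^(-1) ≡ 67 (mod 330).
Check: 133 × 67 = 8911 ≡ 1 (mod 330)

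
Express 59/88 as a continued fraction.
[0; 1, 2, 29]

Euclidean algorithm steps:
59 = 0 × 88 + 59
88 = 1 × 59 + 29
59 = 2 × 29 + 1
29 = 29 × 1 + 0
Continued fraction: [0; 1, 2, 29]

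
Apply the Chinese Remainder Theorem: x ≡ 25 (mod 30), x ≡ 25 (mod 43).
25

Using Chinese Remainder Theorem:
M = 30 × 43 = 1290
M1 = 43, M2 = 30
y1 = 43^(-1) mod 30 = 7
y2 = 30^(-1) mod 43 = 33
x = (25×43×7 + 25×30×33) mod 1290 = 25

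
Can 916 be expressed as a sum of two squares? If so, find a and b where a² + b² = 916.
4² + 30² (a=4, b=30)

Factorization: 916 = 2^2 × 229
By Fermat: n is sum of two squares iff every prime p ≡ 3 (mod 4) appears to even power.
All primes ≡ 3 (mod 4) appear to even power.
Search a = 0, 1, 2, … for 916 - a² a perfect square: first hit at a = 4: 916 - 16 = 900 = 30².
916 = 4² + 30² = 16 + 900 ✓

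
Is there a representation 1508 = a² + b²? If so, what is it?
8² + 38² (a=8, b=38)

Factorization: 1508 = 2^2 × 13 × 29
By Fermat: n is sum of two squares iff every prime p ≡ 3 (mod 4) appears to even power.
All primes ≡ 3 (mod 4) appear to even power.
Search a = 0, 1, 2, … for 1508 - a² a perfect square: first hit at a = 8: 1508 - 64 = 1444 = 38².
1508 = 8² + 38² = 64 + 1444 ✓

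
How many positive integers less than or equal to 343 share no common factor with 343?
294

343 = 7^3
φ(n) = n × ∏(1 - 1/p) for each prime p dividing n
φ(343) = 343 × (1 - 1/7) = 294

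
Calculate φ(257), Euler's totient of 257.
256

257 = 257
φ(n) = n × ∏(1 - 1/p) for each prime p dividing n
φ(257) = 257 × (1 - 1/257) = 256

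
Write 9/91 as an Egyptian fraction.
1/11 + 1/126 + 1/18018

Greedy algorithm:
9/91: ceiling(91/9) = 11, use 1/11
8/1001: ceiling(1001/8) = 126, use 1/126
1/18018: ceiling(18018/1) = 18018, use 1/18018
Result: 9/91 = 1/11 + 1/126 + 1/18018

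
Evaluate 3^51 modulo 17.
10

Repeated squaring. Binary of 51 = 110011.
3^1 ≡ 3 (mod 17); 3^2 ≡ 9 (mod 17); 3^4 ≡ 13 (mod 17); 3^8 ≡ 16 (mod 17); 3^16 ≡ 1 (mod 17); 3^32 ≡ 1 (mod 17)
3^51 = 3^1 × 3^2 × 3^16 × 3^32 ≡ 10 (mod 17)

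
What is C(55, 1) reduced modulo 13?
3

Using Lucas' theorem:
Write n=55 and k=1 in base 13:
n in base 13: [4, 3]
k in base 13: [0, 1]
C(55,1) mod 13 = ∏ C(n_i, k_i) mod 13
Digit binomials (mod 13): C(4,0) = 1; C(3,1) = 3
Product: 1 × 3 = 3 ≡ 3 (mod 13)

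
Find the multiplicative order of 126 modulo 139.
138

139 is prime, so ord(126) divides φ(139) = 138.
Divisors of 138: 1, 2, 3, 6, 23, 46, 69, 138.
Repeated squaring: 126^1 ≡ 126, 126^2 ≡ 30, 126^4 ≡ 66, 126^8 ≡ 47, 126^16 ≡ 124, 126^32 ≡ 86, 126^64 ≡ 29, 126^128 ≡ 7 (mod 139).
Test 126^d mod 139 for each divisor d in increasing order:
126^1 ≡ 126
126^2 ≡ 30
126^3 = 126^2·126^1 ≡ 27
126^6 = 126^4·126^2 ≡ 34
126^23 = 126^16·126^4·126^2·126^1 ≡ 97
126^46 = 126^32·126^8·126^4·126^2 ≡ 96
126^69 = 126^64·126^4·126^1 ≡ 138
126^138 = 126^128·126^8·126^2 ≡ 1  ← first divisor giving 1
The order is 138.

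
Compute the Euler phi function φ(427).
360

427 = 7 × 61
φ(n) = n × ∏(1 - 1/p) for each prime p dividing n
φ(427) = 427 × (1 - 1/7) × (1 - 1/61) = 360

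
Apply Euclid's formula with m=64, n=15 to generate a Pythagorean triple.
(3871, 1920, 4321)

Euclid's formula: a = m² - n², b = 2mn, c = m² + n²
m = 64, n = 15
a = 64² - 15² = 4096 - 225 = 3871
b = 2 × 64 × 15 = 1920
c = 64² + 15² = 4096 + 225 = 4321
Verification: 3871² + 1920² = 14984641 + 3686400 = 18671041 = 4321² ✓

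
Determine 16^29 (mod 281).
200

Repeated squaring. Binary of 29 = 11101.
16^1 ≡ 16 (mod 281); 16^2 ≡ 256 (mod 281); 16^4 ≡ 63 (mod 281); 16^8 ≡ 35 (mod 281); 16^16 ≡ 101 (mod 281)
16^29 = 16^1 × 16^4 × 16^8 × 16^16 ≡ 200 (mod 281)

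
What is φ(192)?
64

192 = 2^6 × 3
φ(n) = n × ∏(1 - 1/p) for each prime p dividing n
φ(192) = 192 × (1 - 1/2) × (1 - 1/3) = 64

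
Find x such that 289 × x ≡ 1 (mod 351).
334

gcd(289, 351) = 1, so the inverse exists.
Extended Euclidean algorithm on (351, 289):
351 = 1 × 289 + 62  ⟹  62 = (1)·351 + (-1)·289
289 = 4 × 62 + 41  ⟹  41 = (-4)·351 + (5)·289
62 = 1 × 41 + 21  ⟹  21 = (5)·351 + (-6)·289
41 = 1 × 21 + 20  ⟹  20 = (-9)·351 + (11)·289
21 = 1 × 20 + 1  ⟹  1 = (14)·351 + (-17)·289
So (-17)·289 ≡ 1 (mod 351), i.e. 289^(-1) ≡ -17 ≡ 334 (mod 351).
Check: 289 × 334 = 96526 ≡ 1 (mod 351)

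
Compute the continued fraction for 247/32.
[7; 1, 2, 1, 1, 4]

Euclidean algorithm steps:
247 = 7 × 32 + 23
32 = 1 × 23 + 9
23 = 2 × 9 + 5
9 = 1 × 5 + 4
5 = 1 × 4 + 1
4 = 4 × 1 + 0
Continued fraction: [7; 1, 2, 1, 1, 4]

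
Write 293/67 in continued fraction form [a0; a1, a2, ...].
[4; 2, 1, 2, 8]

Euclidean algorithm steps:
293 = 4 × 67 + 25
67 = 2 × 25 + 17
25 = 1 × 17 + 8
17 = 2 × 8 + 1
8 = 8 × 1 + 0
Continued fraction: [4; 2, 1, 2, 8]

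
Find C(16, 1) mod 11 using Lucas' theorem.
5

Using Lucas' theorem:
Write n=16 and k=1 in base 11:
n in base 11: [1, 5]
k in base 11: [0, 1]
C(16,1) mod 11 = ∏ C(n_i, k_i) mod 11
Digit binomials (mod 11): C(1,0) = 1; C(5,1) = 5
Product: 1 × 5 = 5 ≡ 5 (mod 11)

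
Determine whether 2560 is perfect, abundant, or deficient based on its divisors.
abundant

Proper divisors of 2560: sum = 1 + 2 + 4 + 5 + 8 + 10 + 16 + 20 + ... + 320 + 512 + 640 + 1280 (19 divisors) = 3578
Since 3578 > 2560, 2560 is abundant.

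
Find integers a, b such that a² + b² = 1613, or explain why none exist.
13² + 38² (a=13, b=38)

Factorization: 1613 = 1613
By Fermat: n is sum of two squares iff every prime p ≡ 3 (mod 4) appears to even power.
All primes ≡ 3 (mod 4) appear to even power.
Search a = 0, 1, 2, … for 1613 - a² a perfect square: first hit at a = 13: 1613 - 169 = 1444 = 38².
1613 = 13² + 38² = 169 + 1444 ✓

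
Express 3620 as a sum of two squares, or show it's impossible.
16² + 58² (a=16, b=58)

Factorization: 3620 = 2^2 × 5 × 181
By Fermat: n is sum of two squares iff every prime p ≡ 3 (mod 4) appears to even power.
All primes ≡ 3 (mod 4) appear to even power.
Search a = 0, 1, 2, … for 3620 - a² a perfect square: first hit at a = 16: 3620 - 256 = 3364 = 58².
3620 = 16² + 58² = 256 + 3364 ✓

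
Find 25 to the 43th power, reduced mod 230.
35

Repeated squaring. Binary of 43 = 101011.
25^1 ≡ 25 (mod 230); 25^2 ≡ 165 (mod 230); 25^4 ≡ 85 (mod 230); 25^8 ≡ 95 (mod 230); 25^16 ≡ 55 (mod 230); 25^32 ≡ 35 (mod 230)
25^43 = 25^1 × 25^2 × 25^8 × 25^32 ≡ 35 (mod 230)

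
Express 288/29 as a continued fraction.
[9; 1, 13, 2]

Euclidean algorithm steps:
288 = 9 × 29 + 27
29 = 1 × 27 + 2
27 = 13 × 2 + 1
2 = 2 × 1 + 0
Continued fraction: [9; 1, 13, 2]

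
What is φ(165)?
80

165 = 3 × 5 × 11
φ(n) = n × ∏(1 - 1/p) for each prime p dividing n
φ(165) = 165 × (1 - 1/3) × (1 - 1/5) × (1 - 1/11) = 80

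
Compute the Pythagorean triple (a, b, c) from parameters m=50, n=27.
(1771, 2700, 3229)

Euclid's formula: a = m² - n², b = 2mn, c = m² + n²
m = 50, n = 27
a = 50² - 27² = 2500 - 729 = 1771
b = 2 × 50 × 27 = 2700
c = 50² + 27² = 2500 + 729 = 3229
Verification: 1771² + 2700² = 3136441 + 7290000 = 10426441 = 3229² ✓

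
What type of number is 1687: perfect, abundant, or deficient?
deficient

Proper divisors of 1687: sum = 1 + 7 + 241 = 249
Since 249 < 1687, 1687 is deficient.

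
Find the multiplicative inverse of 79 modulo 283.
43

gcd(79, 283) = 1, so the inverse exists.
Extended Euclidean algorithm on (283, 79):
283 = 3 × 79 + 46  ⟹  46 = (1)·283 + (-3)·79
79 = 1 × 46 + 33  ⟹  33 = (-1)·283 + (4)·79
46 = 1 × 33 + 13  ⟹  13 = (2)·283 + (-7)·79
33 = 2 × 13 + 7  ⟹  7 = (-5)·283 + (18)·79
13 = 1 × 7 + 6  ⟹  6 = (7)·283 + (-25)·79
7 = 1 × 6 + 1  ⟹  1 = (-12)·283 + (43)·79
So (43)·79 ≡ 1 (mod 283), i.e. 79^(-1) ≡ 43 (mod 283).
Check: 79 × 43 = 3397 ≡ 1 (mod 283)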